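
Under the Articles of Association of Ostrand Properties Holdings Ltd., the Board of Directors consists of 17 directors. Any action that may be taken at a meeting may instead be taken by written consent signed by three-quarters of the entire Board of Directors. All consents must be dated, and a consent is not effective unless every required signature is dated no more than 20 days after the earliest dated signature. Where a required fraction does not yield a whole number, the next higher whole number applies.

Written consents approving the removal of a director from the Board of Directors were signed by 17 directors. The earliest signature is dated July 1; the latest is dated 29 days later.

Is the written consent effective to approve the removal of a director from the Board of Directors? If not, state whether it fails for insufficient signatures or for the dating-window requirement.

Not effective — dating-window requirement not satisfied.

Signatures required: three-quarters of 17 — 3/4 of 17 = 12.75, rounded up to 13, so 13 needed; 17 signed. Sufficient.
Dating window: the latest signature is 29 days after the earliest; the limit is 20 days. Outside the window.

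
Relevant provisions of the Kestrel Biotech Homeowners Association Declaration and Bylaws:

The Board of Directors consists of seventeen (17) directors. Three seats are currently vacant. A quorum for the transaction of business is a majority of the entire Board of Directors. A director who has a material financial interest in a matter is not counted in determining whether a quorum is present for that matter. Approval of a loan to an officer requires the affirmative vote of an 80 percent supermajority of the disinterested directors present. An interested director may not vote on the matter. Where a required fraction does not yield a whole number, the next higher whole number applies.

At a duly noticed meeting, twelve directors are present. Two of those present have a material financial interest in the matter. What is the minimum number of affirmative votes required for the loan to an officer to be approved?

8

The loan to an officer requires four-fifths of the disinterested directors present (12 − 2 = 10).
4/5 of 10 = 8.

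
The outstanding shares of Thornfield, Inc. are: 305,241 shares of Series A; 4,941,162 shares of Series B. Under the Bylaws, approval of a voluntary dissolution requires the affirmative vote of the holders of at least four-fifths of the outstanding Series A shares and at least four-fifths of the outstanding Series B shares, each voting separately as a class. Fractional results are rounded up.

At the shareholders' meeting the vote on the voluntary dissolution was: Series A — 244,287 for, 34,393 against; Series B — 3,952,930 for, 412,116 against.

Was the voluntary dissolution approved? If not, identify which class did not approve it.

Series A: 4/5 of 305241 = 244192.80, rounded up to 244193; 244,193 required, 244,287 in favor — approved.
Series B: 4/5 of 4941162 = 3952929.60, rounded up to 3952930; 3,952,930 required, 3,952,930 in favor — approved.

Approved — every class gave the required vote.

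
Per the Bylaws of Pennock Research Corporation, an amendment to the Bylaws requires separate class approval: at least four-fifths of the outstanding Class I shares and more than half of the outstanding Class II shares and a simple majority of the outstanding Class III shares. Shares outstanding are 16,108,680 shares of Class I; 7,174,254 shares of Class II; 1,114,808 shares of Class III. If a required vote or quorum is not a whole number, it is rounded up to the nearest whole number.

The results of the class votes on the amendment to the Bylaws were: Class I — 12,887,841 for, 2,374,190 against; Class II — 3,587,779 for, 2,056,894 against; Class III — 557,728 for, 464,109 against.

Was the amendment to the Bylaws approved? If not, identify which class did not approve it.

Approved — every class gave the required vote.

Class I: 4/5 of 16108680 = 12886944; 12,886,944 required, 12,887,841 in favor — approved.
Class II: a majority of 7174254 is 3587128; 3,587,128 required, 3,587,779 in favor — approved.
Class III: a majority of 1114808 is 557405; 557,405 required, 557,728 in favor — approved.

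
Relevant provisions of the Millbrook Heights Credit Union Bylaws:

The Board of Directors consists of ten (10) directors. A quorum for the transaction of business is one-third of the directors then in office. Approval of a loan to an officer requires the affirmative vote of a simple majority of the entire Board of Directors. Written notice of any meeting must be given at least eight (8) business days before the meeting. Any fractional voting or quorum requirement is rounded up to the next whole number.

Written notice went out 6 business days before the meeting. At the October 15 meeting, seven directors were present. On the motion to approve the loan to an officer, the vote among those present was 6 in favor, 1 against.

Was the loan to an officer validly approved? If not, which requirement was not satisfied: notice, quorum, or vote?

Notice: 6 business days given; 8 required (6 < 8). Not satisfied.
Quorum: 7 present; quorum is 4. Satisfied.
Vote: the loan to an officer requires a majority of the entire Board of Directors (10). A majority of 10 is 6, so 6 affirmative votes are needed; 6 voted in favor. Satisfied.

Invalid — notice requirement not satisfied.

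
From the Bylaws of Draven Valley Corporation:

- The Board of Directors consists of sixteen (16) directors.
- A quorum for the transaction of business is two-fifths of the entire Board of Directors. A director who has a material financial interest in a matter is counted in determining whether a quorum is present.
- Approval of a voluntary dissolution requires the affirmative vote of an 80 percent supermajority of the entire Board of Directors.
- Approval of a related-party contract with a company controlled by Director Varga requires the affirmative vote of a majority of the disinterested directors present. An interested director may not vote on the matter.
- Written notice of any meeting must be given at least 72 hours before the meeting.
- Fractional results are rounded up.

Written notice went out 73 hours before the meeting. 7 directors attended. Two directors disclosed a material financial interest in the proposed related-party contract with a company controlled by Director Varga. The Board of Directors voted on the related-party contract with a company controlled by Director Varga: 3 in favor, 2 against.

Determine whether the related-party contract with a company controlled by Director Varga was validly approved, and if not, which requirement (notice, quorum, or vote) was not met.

Notice: 73 hours given; 72 required (73 ≥ 72). Satisfied.
Quorum: 7 present (interested directors count toward quorum); quorum is 7. Satisfied.
Vote: the related-party contract with a company controlled by Director Varga requires a majority of the disinterested directors present (7 − 2 = 5). A majority of 5 is 3, so 3 affirmative votes are needed; 3 voted in favor. Satisfied.

Valid — all requirements satisfied.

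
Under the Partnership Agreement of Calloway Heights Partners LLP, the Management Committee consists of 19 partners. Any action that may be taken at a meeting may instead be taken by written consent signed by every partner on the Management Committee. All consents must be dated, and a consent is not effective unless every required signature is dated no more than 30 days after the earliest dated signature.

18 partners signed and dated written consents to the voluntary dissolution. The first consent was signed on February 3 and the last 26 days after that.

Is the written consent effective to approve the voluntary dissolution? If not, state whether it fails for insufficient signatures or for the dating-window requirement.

Signatures required: the unanimous vote of 19 — unanimous means all 19, so 19 needed; 18 signed. Insufficient.
Dating window: the latest signature is 26 days after the earliest; the limit is 30 days. Within the window.

Not effective — insufficient signatures.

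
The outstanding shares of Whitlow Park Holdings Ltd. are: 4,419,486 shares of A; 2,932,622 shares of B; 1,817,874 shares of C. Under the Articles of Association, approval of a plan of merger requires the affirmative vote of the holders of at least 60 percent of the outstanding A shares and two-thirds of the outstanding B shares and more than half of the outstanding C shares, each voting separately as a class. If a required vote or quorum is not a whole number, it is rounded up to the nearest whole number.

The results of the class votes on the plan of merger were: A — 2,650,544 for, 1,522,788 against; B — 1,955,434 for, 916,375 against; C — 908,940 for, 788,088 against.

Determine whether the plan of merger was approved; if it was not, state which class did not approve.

A: 3/5 of 4419486 = 2651691.60, rounded up to 2651692; 2,651,692 required, 2,650,544 in favor — not approved.
B: 2/3 of 2932622 = 1955081.33, rounded up to 1955082; 1,955,082 required, 1,955,434 in favor — approved.
C: a majority of 1817874 is 908938; 908,938 required, 908,940 in favor — approved.

Not approved — the A shares did not give the required vote.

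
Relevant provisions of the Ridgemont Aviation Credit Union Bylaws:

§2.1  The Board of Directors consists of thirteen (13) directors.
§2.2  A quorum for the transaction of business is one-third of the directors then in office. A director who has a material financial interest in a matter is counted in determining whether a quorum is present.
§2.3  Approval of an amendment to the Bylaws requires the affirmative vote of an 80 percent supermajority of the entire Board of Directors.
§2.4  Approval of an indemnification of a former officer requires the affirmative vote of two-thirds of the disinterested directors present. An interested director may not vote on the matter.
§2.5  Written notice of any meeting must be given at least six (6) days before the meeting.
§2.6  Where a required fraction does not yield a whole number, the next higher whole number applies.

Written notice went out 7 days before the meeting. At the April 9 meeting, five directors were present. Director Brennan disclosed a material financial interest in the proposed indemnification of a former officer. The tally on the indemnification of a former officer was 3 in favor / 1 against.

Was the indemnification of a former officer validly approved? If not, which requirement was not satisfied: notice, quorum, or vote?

Notice: 7 days given; 6 required (7 ≥ 6). Satisfied.
Quorum: 5 present (interested directors count toward quorum); quorum is 5. Satisfied.
Vote: the indemnification of a former officer requires two-thirds of the disinterested directors present (5 − 1 = 4). 2/3 of 4 = 2.67, rounded up to 3, so 3 affirmative votes are needed; 3 voted in favor. Satisfied.

Valid — all requirements satisfied.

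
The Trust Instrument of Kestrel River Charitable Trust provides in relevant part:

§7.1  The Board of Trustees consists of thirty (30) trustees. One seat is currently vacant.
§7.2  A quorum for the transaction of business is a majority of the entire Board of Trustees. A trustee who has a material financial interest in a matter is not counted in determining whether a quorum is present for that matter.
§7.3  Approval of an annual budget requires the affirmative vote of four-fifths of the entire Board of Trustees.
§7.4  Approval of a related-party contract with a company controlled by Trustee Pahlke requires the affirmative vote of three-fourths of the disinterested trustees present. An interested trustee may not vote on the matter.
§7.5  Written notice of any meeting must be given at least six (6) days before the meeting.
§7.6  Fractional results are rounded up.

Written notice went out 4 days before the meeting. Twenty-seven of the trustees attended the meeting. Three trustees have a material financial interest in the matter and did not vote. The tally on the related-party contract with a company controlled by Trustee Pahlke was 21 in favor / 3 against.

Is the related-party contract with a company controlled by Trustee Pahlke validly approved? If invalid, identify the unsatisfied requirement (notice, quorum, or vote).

Invalid — notice requirement not satisfied.

Notice: 4 days given; 6 required (4 < 6). Not satisfied.
Quorum: 27 present, but the 3 interested trustees do not count, leaving 24. Quorum is 16. Satisfied.
Vote: the related-party contract with a company controlled by Trustee Pahlke requires three-fourths of the disinterested trustees present (27 − 3 = 24). 3/4 of 24 = 18, so 18 affirmative votes are needed; 21 voted in favor. Satisfied.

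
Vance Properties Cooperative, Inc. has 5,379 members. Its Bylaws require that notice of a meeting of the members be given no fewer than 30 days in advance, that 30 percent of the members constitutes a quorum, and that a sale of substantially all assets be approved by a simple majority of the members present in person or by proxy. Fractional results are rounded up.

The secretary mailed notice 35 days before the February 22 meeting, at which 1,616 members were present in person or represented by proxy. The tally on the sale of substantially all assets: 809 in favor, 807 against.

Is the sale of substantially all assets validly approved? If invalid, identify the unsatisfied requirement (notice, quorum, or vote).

Notice: 35 days given; 30 required. Satisfied.
Quorum: 30% of 5,379 = 1,613.70, rounded up to 1,614; 1,616 present. Satisfied.
Vote: requires a majority of those present (1,616); a majority of 1616 is 809, so 809 needed; 809 in favor. Satisfied.

Valid — all requirements satisfied.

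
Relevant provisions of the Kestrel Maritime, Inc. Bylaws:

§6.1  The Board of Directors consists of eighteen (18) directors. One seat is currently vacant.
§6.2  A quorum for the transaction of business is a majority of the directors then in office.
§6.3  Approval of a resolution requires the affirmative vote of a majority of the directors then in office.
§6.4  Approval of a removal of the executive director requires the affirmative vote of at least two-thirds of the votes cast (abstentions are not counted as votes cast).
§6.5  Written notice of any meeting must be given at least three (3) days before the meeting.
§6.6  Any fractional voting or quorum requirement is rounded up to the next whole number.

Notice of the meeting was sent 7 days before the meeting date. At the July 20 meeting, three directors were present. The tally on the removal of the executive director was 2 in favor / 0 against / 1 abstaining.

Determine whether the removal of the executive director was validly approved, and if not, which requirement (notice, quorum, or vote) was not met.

Notice: 7 days given; 3 required (7 ≥ 3). Satisfied.
Quorum: 3 present; quorum is 9. Not satisfied.
Vote: the removal of the executive director requires two-thirds of the votes cast (3 present − 1 abstaining = 2). 2/3 of 2 = 1.33, rounded up to 2, so 2 affirmative votes are needed; 2 voted in favor. Satisfied. (Moot — without a quorum no business can be validly transacted.)

Invalid — quorum requirement not satisfied.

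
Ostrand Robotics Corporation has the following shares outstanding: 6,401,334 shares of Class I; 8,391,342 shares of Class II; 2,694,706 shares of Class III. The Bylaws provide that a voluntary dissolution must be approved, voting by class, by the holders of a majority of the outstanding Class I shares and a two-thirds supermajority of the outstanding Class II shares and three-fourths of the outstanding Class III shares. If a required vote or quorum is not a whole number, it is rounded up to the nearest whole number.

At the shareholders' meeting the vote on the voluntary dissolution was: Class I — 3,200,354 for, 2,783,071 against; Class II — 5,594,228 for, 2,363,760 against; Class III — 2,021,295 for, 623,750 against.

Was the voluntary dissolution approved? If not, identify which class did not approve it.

Not approved — the Class I shares did not give the required vote.

Class I: a majority of 6401334 is 3200668; 3,200,668 required, 3,200,354 in favor — not approved.
Class II: 2/3 of 8391342 = 5594228; 5,594,228 required, 5,594,228 in favor — approved.
Class III: 3/4 of 2694706 = 2021029.50, rounded up to 2021030; 2,021,030 required, 2,021,295 in favor — approved.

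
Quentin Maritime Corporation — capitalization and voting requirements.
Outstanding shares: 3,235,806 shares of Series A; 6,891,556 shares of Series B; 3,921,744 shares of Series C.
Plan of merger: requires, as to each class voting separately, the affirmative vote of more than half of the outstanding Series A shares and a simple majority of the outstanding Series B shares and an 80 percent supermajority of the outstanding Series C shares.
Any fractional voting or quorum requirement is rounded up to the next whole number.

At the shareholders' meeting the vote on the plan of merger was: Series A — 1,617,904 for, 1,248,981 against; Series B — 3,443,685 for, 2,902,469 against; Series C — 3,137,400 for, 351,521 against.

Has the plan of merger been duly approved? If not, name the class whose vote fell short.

Not approved — the Series B shares did not give the required vote.

Series A: a majority of 3235806 is 1617904; 1,617,904 required, 1,617,904 in favor — approved.
Series B: a majority of 6891556 is 3445779; 3,445,779 required, 3,443,685 in favor — not approved.
Series C: 4/5 of 3921744 = 3137395.20, rounded up to 3137396; 3,137,396 required, 3,137,400 in favor — approved.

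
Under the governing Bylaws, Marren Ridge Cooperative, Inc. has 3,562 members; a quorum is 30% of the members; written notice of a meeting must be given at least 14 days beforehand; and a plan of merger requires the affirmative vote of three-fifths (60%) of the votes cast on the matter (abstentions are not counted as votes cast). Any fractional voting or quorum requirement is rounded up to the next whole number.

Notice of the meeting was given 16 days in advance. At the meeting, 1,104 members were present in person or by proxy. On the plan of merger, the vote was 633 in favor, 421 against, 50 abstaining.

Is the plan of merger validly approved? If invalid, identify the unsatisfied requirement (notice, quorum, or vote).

Valid — all requirements satisfied.

Notice: 16 days given; 14 required. Satisfied.
Quorum: 30% of 3,562 = 1,068.60, rounded up to 1,069; 1,104 present. Satisfied.
Vote: requires three-fifths of the votes cast (1,104 − 50 abstaining = 1,054); 3/5 of 1054 = 632.40, rounded up to 633, so 633 needed; 633 in favor. Satisfied.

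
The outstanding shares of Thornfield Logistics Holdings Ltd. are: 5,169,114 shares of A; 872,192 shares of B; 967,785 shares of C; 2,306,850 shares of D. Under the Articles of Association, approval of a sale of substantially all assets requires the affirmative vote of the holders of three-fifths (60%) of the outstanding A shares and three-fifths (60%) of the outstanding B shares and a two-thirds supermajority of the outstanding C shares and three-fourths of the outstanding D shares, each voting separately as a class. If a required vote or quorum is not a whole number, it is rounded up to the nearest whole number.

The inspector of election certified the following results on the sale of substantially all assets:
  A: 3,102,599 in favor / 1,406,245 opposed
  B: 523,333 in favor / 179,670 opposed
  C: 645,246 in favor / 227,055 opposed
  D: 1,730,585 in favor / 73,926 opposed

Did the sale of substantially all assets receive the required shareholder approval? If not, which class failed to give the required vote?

A: 3/5 of 5169114 = 3101468.40, rounded up to 3101469; 3,101,469 required, 3,102,599 in favor — approved.
B: 3/5 of 872192 = 523315.20, rounded up to 523316; 523,316 required, 523,333 in favor — approved.
C: 2/3 of 967785 = 645190; 645,190 required, 645,246 in favor — approved.
D: 3/4 of 2306850 = 1730137.50, rounded up to 1730138; 1,730,138 required, 1,730,585 in favor — approved.

Approved — every class gave the required vote.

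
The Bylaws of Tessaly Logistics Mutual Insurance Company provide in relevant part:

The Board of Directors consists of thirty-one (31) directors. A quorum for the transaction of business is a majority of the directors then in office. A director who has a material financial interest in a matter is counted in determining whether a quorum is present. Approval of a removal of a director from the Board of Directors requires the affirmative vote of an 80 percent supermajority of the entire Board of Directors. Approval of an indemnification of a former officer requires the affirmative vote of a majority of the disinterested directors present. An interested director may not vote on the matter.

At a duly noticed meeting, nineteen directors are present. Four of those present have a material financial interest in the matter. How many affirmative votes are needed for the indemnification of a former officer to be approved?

8

The indemnification of a former officer requires a majority of the disinterested directors present (19 − 4 = 15).
A majority of 15 is 8.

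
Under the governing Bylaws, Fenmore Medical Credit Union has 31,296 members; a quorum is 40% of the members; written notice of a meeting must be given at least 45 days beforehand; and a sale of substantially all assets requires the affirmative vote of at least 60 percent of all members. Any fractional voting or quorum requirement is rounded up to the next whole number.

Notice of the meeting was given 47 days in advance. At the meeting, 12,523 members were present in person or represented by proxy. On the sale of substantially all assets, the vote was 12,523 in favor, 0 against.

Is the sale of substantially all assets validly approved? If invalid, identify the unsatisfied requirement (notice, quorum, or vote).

Notice: 47 days given; 45 required. Satisfied.
Quorum: 40% of 31,296 = 12,518.40, rounded up to 12,519; 12,523 present. Satisfied.
Vote: requires three-fifths of all members (31,296); 3/5 of 31296 = 18777.60, rounded up to 18778, so 18,778 needed; 12,523 in favor. Not satisfied.

Invalid — vote requirement not satisfied.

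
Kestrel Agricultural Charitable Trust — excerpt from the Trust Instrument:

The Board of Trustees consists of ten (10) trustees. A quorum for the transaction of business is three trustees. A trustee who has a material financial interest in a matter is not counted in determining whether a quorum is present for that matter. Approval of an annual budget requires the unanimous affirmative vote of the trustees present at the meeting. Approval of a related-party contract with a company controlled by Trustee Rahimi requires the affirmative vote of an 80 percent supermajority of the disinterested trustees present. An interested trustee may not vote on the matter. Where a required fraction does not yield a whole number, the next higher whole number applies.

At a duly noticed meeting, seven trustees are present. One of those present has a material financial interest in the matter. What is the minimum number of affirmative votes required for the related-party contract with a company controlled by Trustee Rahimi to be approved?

5

The related-party contract with a company controlled by Trustee Rahimi requires four-fifths of the disinterested trustees present (7 − 1 = 6).
4/5 of 6 = 4.80, rounded up to 5.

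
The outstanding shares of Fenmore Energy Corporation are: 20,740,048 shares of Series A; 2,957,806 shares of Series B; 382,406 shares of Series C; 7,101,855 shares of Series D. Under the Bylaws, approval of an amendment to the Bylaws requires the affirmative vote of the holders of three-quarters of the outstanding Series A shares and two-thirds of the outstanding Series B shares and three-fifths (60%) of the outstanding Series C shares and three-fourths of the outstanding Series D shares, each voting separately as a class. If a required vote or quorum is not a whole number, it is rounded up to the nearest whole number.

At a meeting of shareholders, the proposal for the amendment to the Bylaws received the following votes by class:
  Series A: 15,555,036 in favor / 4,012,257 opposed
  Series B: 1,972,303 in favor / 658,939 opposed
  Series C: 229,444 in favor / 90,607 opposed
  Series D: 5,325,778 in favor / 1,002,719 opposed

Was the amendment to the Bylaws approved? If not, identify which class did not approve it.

Series A: 3/4 of 20740048 = 15555036; 15,555,036 required, 15,555,036 in favor — approved.
Series B: 2/3 of 2957806 = 1971870.67, rounded up to 1971871; 1,971,871 required, 1,972,303 in favor — approved.
Series C: 3/5 of 382406 = 229443.60, rounded up to 229444; 229,444 required, 229,444 in favor — approved.
Series D: 3/4 of 7101855 = 5326391.25, rounded up to 5326392; 5,326,392 required, 5,325,778 in favor — not approved.

Not approved — the Series D shares did not give the required vote.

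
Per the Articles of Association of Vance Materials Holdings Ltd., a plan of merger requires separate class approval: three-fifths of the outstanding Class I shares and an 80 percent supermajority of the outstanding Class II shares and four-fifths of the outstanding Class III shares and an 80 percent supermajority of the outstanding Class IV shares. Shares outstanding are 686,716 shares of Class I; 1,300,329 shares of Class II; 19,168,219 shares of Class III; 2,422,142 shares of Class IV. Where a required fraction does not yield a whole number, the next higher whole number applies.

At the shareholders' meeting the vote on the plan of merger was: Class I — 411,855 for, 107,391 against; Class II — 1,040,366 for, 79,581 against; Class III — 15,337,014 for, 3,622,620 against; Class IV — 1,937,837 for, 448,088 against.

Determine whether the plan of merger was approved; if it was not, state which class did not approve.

Not approved — the Class I shares did not give the required vote.

Class I: 3/5 of 686716 = 412029.60, rounded up to 412030; 412,030 required, 411,855 in favor — not approved.
Class II: 4/5 of 1300329 = 1040263.20, rounded up to 1040264; 1,040,264 required, 1,040,366 in favor — approved.
Class III: 4/5 of 19168219 = 15334575.20, rounded up to 15334576; 15,334,576 required, 15,337,014 in favor — approved.
Class IV: 4/5 of 2422142 = 1937713.60, rounded up to 1937714; 1,937,714 required, 1,937,837 in favor — approved.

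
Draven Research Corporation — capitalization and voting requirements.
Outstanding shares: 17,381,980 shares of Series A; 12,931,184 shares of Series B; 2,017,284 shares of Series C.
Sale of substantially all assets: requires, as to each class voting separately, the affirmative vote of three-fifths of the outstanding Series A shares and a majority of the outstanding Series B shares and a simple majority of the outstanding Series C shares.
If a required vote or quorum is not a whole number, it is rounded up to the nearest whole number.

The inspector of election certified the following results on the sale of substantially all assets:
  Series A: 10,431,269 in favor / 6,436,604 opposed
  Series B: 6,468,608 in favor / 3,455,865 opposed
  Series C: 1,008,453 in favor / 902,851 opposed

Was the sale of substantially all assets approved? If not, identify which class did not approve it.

Series A: 3/5 of 17381980 = 10429188; 10,429,188 required, 10,431,269 in favor — approved.
Series B: a majority of 12931184 is 6465593; 6,465,593 required, 6,468,608 in favor — approved.
Series C: a majority of 2017284 is 1008643; 1,008,643 required, 1,008,453 in favor — not approved.

Not approved — the Series C shares did not give the required vote.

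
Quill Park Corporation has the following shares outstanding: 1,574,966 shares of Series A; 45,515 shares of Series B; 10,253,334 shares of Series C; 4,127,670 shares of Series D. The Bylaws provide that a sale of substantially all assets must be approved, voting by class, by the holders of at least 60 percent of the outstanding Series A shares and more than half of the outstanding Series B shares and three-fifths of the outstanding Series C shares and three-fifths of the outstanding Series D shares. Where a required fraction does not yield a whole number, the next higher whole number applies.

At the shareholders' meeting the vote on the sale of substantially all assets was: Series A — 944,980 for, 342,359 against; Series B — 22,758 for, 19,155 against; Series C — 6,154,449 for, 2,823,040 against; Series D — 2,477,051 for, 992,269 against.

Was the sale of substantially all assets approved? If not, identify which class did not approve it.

Approved — every class gave the required vote.

Series A: 3/5 of 1574966 = 944979.60, rounded up to 944980; 944,980 required, 944,980 in favor — approved.
Series B: a majority of 45515 is 22758; 22,758 required, 22,758 in favor — approved.
Series C: 3/5 of 10253334 = 6152000.40, rounded up to 6152001; 6,152,001 required, 6,154,449 in favor — approved.
Series D: 3/5 of 4127670 = 2476602; 2,476,602 required, 2,477,051 in favor — approved.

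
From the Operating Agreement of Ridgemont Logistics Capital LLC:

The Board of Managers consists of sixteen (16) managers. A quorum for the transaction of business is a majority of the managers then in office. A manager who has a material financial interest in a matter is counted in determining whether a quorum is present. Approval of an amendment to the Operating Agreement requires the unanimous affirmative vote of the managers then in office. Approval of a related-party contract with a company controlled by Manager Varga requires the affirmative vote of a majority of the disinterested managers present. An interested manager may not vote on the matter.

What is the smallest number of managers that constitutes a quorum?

9

A majority of 16 is 9.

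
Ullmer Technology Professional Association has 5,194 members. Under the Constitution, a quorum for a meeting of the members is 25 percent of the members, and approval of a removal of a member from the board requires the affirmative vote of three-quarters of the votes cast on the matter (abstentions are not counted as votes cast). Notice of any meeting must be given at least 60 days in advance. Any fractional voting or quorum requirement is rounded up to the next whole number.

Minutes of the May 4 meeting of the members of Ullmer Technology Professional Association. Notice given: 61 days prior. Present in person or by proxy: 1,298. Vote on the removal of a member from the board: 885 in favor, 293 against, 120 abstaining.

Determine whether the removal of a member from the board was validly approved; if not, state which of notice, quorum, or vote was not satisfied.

Invalid — quorum requirement not satisfied.

Notice: 61 days given; 60 required. Satisfied.
Quorum: 25% of 5,194 = 1,298.50, rounded up to 1,299; 1,298 present. Not satisfied.
Vote: requires three-fourths of the votes cast (1,298 − 120 abstaining = 1,178); 3/4 of 1178 = 883.50, rounded up to 884, so 884 needed; 885 in favor. Satisfied.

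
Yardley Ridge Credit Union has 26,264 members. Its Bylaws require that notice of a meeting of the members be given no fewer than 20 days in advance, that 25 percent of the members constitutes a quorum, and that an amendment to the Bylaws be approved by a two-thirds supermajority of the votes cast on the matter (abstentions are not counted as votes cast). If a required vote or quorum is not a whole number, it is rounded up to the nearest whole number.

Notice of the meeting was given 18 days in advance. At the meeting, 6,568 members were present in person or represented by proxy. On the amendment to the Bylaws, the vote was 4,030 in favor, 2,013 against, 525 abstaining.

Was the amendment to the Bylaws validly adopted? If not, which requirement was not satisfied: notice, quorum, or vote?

Notice: 18 days given; 20 required. Not satisfied.
Quorum: 25% of 26,264 = 6,566; 6,568 present. Satisfied.
Vote: requires two-thirds of the votes cast (6,568 − 525 abstaining = 6,043); 2/3 of 6043 = 4028.67, rounded up to 4029, so 4,029 needed; 4,030 in favor. Satisfied.

Invalid — notice requirement not satisfied.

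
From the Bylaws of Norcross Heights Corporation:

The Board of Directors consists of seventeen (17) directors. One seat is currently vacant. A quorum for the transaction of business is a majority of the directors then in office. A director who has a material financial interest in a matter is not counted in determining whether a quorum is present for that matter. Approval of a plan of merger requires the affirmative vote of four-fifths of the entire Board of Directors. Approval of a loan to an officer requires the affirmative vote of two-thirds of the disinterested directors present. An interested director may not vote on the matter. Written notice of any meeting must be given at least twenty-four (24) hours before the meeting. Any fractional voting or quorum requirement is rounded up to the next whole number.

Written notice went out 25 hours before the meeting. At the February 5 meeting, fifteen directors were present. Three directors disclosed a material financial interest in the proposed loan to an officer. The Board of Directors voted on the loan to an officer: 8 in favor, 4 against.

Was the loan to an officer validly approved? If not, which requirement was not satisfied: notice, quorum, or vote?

Notice: 25 hours given; 24 required (25 ≥ 24). Satisfied.
Quorum: 15 present, but the 3 interested directors do not count, leaving 12. Quorum is 9. Satisfied.
Vote: the loan to an officer requires two-thirds of the disinterested directors present (15 − 3 = 12). 2/3 of 12 = 8, so 8 affirmative votes are needed; 8 voted in favor. Satisfied.

Valid — all requirements satisfied.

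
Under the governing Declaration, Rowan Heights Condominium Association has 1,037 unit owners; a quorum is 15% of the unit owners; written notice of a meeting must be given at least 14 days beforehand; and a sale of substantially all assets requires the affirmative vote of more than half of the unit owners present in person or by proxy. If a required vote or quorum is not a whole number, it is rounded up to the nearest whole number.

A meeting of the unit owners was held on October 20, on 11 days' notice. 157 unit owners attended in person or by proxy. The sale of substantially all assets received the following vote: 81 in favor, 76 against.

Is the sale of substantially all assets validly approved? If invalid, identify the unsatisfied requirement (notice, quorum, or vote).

Invalid — notice requirement not satisfied.

Notice: 11 days given; 14 required. Not satisfied.
Quorum: 15% of 1,037 = 155.55, rounded up to 156; 157 present. Satisfied.
Vote: requires a majority of those present (157); a majority of 157 is 79, so 79 needed; 81 in favor. Satisfied.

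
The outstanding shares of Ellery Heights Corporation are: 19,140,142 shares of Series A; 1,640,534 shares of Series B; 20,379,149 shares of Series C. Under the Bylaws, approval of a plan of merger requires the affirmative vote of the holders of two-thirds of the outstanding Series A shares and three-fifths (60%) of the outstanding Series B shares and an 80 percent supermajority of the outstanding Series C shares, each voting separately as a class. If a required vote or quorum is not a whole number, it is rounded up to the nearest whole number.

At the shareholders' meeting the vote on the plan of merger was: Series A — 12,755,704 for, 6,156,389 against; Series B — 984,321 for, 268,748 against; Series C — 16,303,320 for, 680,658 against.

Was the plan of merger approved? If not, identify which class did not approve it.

Not approved — the Series A shares did not give the required vote.

Series A: 2/3 of 19140142 = 12760094.67, rounded up to 12760095; 12,760,095 required, 12,755,704 in favor — not approved.
Series B: 3/5 of 1640534 = 984320.40, rounded up to 984321; 984,321 required, 984,321 in favor — approved.
Series C: 4/5 of 20379149 = 16303319.20, rounded up to 16303320; 16,303,320 required, 16,303,320 in favor — approved.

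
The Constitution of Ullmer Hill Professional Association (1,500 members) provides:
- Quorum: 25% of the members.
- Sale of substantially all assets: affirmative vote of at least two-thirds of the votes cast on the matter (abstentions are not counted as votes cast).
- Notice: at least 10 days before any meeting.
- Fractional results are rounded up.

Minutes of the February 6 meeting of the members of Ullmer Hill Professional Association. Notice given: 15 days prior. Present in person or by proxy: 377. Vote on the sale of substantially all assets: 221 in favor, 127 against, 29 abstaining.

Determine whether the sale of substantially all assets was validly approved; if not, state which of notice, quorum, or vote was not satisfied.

Invalid — vote requirement not satisfied.

Notice: 15 days given; 10 required. Satisfied.
Quorum: 25% of 1,500 = 375; 377 present. Satisfied.
Vote: requires two-thirds of the votes cast (377 − 29 abstaining = 348); 2/3 of 348 = 232, so 232 needed; 221 in favor. Not satisfied.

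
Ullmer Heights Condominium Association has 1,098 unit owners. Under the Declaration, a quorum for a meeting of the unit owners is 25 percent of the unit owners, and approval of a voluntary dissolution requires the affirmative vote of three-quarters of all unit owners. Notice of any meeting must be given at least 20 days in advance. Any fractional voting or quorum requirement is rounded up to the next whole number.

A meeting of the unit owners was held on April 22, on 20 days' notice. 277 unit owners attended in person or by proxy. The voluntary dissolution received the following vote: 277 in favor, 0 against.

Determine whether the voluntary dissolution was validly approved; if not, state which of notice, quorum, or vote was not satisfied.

Invalid — vote requirement not satisfied.

Notice: 20 days given; 20 required. Satisfied.
Quorum: 25% of 1,098 = 274.50, rounded up to 275; 277 present. Satisfied.
Vote: requires three-fourths of all unit owners (1,098); 3/4 of 1098 = 823.50, rounded up to 824, so 824 needed; 277 in favor. Not satisfied.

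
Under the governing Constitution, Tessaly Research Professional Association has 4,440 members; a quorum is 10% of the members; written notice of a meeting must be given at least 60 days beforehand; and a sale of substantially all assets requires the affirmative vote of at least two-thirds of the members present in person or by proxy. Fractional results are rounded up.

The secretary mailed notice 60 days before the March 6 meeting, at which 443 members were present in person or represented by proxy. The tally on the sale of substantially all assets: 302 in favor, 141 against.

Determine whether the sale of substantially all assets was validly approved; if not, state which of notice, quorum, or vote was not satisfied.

Invalid — quorum requirement not satisfied.

Notice: 60 days given; 60 required. Satisfied.
Quorum: 10% of 4,440 = 444; 443 present. Not satisfied.
Vote: requires two-thirds of those present (443); 2/3 of 443 = 295.33, rounded up to 296, so 296 needed; 302 in favor. Satisfied.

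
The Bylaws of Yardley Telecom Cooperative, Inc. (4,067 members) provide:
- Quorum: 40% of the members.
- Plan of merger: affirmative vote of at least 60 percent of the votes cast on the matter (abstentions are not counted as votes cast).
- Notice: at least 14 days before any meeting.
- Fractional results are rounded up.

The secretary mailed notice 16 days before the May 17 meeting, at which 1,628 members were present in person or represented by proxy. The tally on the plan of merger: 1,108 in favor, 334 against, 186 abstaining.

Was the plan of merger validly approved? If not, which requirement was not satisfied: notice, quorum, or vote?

Notice: 16 days given; 14 required. Satisfied.
Quorum: 40% of 4,067 = 1,626.80, rounded up to 1,627; 1,628 present. Satisfied.
Vote: requires three-fifths of the votes cast (1,628 − 186 abstaining = 1,442); 3/5 of 1442 = 865.20, rounded up to 866, so 866 needed; 1,108 in favor. Satisfied.

Valid — all requirements satisfied.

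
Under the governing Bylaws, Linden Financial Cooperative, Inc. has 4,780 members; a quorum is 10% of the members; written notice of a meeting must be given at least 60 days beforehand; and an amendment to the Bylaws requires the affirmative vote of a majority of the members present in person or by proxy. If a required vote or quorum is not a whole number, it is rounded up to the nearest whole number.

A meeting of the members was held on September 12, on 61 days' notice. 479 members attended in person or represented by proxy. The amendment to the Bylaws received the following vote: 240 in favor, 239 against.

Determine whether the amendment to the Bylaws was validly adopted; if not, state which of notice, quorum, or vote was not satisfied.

Valid — all requirements satisfied.

Notice: 61 days given; 60 required. Satisfied.
Quorum: 10% of 4,780 = 478; 479 present. Satisfied.
Vote: requires a majority of those present (479); a majority of 479 is 240, so 240 needed; 240 in favor. Satisfied.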